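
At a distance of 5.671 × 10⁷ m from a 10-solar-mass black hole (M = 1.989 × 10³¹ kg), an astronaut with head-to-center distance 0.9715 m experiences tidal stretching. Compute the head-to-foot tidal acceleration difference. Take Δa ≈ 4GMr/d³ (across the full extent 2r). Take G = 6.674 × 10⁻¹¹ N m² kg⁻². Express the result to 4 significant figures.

2.828 × 10⁻² m/s²

Δa = 4GMr/d³
   = 4 × (6.674 × 10⁻¹¹) × (1.989 × 10³¹) × (0.9715) / (5.671 × 10⁷)³
   = 2.828 × 10⁻² m/s²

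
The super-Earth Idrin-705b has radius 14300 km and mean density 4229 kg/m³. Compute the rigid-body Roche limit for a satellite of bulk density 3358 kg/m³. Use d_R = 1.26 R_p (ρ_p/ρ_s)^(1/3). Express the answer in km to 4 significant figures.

19460 km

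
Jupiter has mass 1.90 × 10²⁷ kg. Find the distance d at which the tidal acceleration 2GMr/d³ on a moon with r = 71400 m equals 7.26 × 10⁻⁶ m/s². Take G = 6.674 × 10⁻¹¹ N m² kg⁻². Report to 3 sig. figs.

1.36 × 10⁹ m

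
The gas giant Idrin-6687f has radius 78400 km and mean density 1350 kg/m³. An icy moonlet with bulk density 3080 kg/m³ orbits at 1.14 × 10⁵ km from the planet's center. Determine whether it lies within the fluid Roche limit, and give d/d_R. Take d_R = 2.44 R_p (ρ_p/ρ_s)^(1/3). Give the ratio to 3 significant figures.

inside; d/d_R ≈ 0.785

d_R = 2.44 × (78400 km) × (1350/3080)^(1/3) = 1.453 × 10⁵ km
d/d_R = (1.14 × 10⁵) / (1.453 × 10⁵) = 0.785
Since d/d_R < 1, the body is inside the Roche limit.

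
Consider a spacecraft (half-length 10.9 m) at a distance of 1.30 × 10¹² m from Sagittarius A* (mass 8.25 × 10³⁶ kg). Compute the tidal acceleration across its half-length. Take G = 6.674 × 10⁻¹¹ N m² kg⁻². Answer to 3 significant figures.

5.46 × 10⁻⁹ m/s²

Since r ≪ d, expand the inverse-square field across one radius to get the leading 2GMr/d³ term.
Δa = 2GMr/d³
   = 2 × (6.674 × 10⁻¹¹) × (8.25 × 10³⁶) × (10.9) / (1.30 × 10¹²)³
   = 5.46 × 10⁻⁹ m/s²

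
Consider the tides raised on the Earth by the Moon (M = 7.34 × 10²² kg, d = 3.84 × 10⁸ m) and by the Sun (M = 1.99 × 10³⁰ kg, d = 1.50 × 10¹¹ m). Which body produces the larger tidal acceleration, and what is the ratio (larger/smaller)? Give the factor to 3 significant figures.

Compare M/d³ for the two perturbers:
The Moon: (7.34 × 10²²) / (3.84 × 10⁸)³ = 1.296 × 10⁻³
The Sun: (1.99 × 10³⁰) / (1.50 × 10¹¹)³ = 5.896 × 10⁻⁴
Ratio (larger/smaller) = 2.20

The Moon, by a factor of ≈ 2.20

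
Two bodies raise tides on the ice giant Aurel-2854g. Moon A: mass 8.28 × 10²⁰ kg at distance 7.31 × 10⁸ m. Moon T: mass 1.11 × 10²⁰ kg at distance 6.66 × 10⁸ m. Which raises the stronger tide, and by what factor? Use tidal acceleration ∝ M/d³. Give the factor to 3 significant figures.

Tidal acceleration ∝ M/d³, so compare M/d³ for each.
Moon A: (8.28 × 10²⁰) / (7.31 × 10⁸)³ = 2.120 × 10⁻⁶
Moon T: (1.11 × 10²⁰) / (6.66 × 10⁸)³ = 3.758 × 10⁻⁷
Ratio (larger/smaller) = 5.64

Moon A, by a factor of ≈ 5.64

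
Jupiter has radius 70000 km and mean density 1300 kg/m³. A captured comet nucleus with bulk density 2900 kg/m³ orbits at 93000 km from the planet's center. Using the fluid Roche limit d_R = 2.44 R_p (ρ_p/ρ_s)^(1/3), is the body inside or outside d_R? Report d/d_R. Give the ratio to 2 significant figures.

inside; d/d_R ≈ 0.71

d_R = 2.44 × (70000 km) × (1300/2900)^(1/3) = 1.307 × 10⁵ km
d/d_R = (93000) / (1.307 × 10⁵) = 0.71
Since d/d_R < 1, the body is inside the Roche limit.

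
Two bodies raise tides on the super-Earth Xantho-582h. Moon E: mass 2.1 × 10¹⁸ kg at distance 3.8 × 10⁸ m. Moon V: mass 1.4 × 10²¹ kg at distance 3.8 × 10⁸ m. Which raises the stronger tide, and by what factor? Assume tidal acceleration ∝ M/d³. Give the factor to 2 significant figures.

Compare M/d³ for the two perturbers:
Moon E: (2.1 × 10¹⁸) / (3.8 × 10⁸)³ = 3.827 × 10⁻⁸
Moon V: (1.4 × 10²¹) / (3.8 × 10⁸)³ = 2.551 × 10⁻⁵
Ratio (larger/smaller) = 670

Moon V, by a factor of ≈ 670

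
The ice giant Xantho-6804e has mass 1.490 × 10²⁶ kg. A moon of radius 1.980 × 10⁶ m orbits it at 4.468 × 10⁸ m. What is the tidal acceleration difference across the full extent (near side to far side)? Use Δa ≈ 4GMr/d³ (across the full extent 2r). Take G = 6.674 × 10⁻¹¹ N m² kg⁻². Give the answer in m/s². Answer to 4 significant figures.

a_tidal = 4GMr/d³
        = 4 × (6.674 × 10⁻¹¹) × (1.490 × 10²⁶) × (1.980 × 10⁶) / (4.468 × 10⁸)³
        = 8.830 × 10⁻⁴ m/s²

8.830 × 10⁻⁴ m/s²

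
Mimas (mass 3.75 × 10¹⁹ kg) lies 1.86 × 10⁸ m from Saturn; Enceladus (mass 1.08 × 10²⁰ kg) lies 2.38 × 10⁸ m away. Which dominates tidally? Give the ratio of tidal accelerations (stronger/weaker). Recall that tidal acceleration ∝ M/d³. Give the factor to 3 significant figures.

Enceladus, by a factor of ≈ 1.37

Compare M/d³ for the two perturbers:
Mimas: (3.75 × 10¹⁹) / (1.86 × 10⁸)³ = 5.828 × 10⁻⁶
Enceladus: (1.08 × 10²⁰) / (2.38 × 10⁸)³ = 8.011 × 10⁻⁶
Ratio (larger/smaller) = 1.37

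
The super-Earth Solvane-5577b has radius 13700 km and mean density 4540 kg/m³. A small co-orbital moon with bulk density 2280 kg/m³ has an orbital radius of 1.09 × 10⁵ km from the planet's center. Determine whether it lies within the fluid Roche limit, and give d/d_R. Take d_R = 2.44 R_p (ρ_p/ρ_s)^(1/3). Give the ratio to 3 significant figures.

outside; d/d_R ≈ 2.59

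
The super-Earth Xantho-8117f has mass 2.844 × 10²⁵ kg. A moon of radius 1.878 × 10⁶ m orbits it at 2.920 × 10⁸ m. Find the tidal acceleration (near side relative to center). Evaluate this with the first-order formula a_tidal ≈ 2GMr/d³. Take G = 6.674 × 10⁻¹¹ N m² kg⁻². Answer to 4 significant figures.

Since r ≪ d, expand the inverse-square field across one radius to get the leading 2GMr/d³ term.
a_tidal = 2GMr/d³
        = 2 × (6.674 × 10⁻¹¹) × (2.844 × 10²⁵) × (1.878 × 10⁶) / (2.920 × 10⁸)³
        = 2.863 × 10⁻⁴ m/s²

2.863 × 10⁻⁴ m/s²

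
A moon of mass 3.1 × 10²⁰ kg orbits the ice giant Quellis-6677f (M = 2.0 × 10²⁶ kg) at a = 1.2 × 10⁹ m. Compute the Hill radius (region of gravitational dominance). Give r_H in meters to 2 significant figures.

9.6 × 10⁶ m

r_H ≈ a (m/3M)^(1/3)
    = (1.2 × 10⁹) × (3.1 × 10²⁰ / (3 × 2.0 × 10²⁶))^(1/3)
    = 9.6 × 10⁶ m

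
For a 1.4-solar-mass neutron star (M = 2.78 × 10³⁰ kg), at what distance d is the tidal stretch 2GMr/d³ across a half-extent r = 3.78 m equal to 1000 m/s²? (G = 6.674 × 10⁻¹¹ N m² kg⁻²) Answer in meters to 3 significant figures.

2GMr/d³ = a_tidal  ⇒  d = (2GMr / a_tidal)^(1/3)
d = (2 × 6.674×10⁻¹¹ × (2.78 × 10³⁰) × (3.78) / (1000))^(1/3)
  = 1.12 × 10⁶ m

1.12 × 10⁶ m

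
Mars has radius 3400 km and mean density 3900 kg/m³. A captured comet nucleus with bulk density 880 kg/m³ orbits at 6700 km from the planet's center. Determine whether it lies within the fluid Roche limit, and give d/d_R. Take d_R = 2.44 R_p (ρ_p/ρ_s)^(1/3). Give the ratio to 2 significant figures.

inside; d/d_R ≈ 0.49

d_R = 2.44 × (3400 km) × (3900/880)^(1/3) = 13630 km
d/d_R = (6700) / (13630) = 0.49
Since d/d_R < 1, the body is inside the Roche limit.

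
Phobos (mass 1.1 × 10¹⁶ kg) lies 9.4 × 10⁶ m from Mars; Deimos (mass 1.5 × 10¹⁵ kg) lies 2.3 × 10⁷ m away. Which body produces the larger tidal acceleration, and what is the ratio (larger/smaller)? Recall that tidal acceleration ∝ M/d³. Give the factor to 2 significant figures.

The tide-raising term goes as M/d³ (the gradient of a 1/d² field).
Phobos: (1.1 × 10¹⁶) / (9.4 × 10⁶)³ = 1.324 × 10⁻⁵
Deimos: (1.5 × 10¹⁵) / (2.3 × 10⁷)³ = 1.233 × 10⁻⁷
Ratio (larger/smaller) = 110

Phobos, by a factor of ≈ 110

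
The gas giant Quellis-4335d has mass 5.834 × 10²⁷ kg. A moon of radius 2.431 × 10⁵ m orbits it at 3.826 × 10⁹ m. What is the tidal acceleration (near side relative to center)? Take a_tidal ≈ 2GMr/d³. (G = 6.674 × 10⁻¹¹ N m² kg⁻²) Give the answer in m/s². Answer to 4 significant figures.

Differencing GM/(d−r)² and GM/d² to first order in r/d gives 2GMr/d³.
Δa = 2GMr/d³
   = 2 × (6.674 × 10⁻¹¹) × (5.834 × 10²⁷) × (2.431 × 10⁵) / (3.826 × 10⁹)³
   = 3.380 × 10⁻⁶ m/s²

3.380 × 10⁻⁶ m/s²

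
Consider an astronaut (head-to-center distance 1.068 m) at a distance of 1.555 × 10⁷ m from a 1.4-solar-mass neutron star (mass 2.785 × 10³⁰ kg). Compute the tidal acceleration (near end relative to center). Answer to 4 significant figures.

1.056 × 10⁻¹ m/s²

Δa = 2GMr/d³
   = 2 × (6.674 × 10⁻¹¹) × (2.785 × 10³⁰) × (1.068) / (1.555 × 10⁷)³
   = 1.056 × 10⁻¹ m/s²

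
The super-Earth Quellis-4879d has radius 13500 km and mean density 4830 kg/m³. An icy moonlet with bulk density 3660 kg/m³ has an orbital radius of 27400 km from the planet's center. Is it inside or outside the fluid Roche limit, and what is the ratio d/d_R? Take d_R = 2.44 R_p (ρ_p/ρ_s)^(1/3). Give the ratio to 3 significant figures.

d_R = 2.44 × (13500 km) × (4830/3660)^(1/3) = 36130 km
d/d_R = (27400) / (36130) = 0.758
Since d/d_R < 1, the body is inside the Roche limit.

inside; d/d_R ≈ 0.758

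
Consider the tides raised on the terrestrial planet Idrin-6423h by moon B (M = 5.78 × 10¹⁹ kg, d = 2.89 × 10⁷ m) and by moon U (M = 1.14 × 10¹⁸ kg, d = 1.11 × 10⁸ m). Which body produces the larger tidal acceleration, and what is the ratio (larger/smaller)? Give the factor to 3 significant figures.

Compare M/d³ for the two perturbers:
Moon B: (5.78 × 10¹⁹) / (2.89 × 10⁷)³ = 2.395 × 10⁻³
Moon U: (1.14 × 10¹⁸) / (1.11 × 10⁸)³ = 8.336 × 10⁻⁷
Ratio (larger/smaller) = 2870

Moon B, by a factor of ≈ 2870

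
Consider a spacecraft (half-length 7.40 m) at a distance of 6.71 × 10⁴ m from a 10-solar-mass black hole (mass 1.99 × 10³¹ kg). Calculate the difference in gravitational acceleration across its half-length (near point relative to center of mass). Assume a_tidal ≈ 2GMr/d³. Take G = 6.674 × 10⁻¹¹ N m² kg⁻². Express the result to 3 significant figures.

6.51 × 10⁷ m/s²

Δa = 2GMr/d³
   = 2 × (6.674 × 10⁻¹¹) × (1.99 × 10³¹) × (7.40) / (6.71 × 10⁴)³
   = 6.51 × 10⁷ m/s²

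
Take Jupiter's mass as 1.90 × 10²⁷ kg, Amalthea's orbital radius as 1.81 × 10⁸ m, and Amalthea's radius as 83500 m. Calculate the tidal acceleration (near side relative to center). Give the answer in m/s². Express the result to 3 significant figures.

a_tidal = 2GMr/d³
        = 2 × (6.674 × 10⁻¹¹) × (1.90 × 10²⁷) × (83500) / (1.81 × 10⁸)³
        = 3.57 × 10⁻³ m/s²

3.57 × 10⁻³ m/s²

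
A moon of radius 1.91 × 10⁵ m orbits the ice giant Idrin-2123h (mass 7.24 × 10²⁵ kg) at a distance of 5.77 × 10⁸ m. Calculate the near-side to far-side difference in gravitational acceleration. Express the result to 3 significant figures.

Δa = 4GMr/d³
   = 4 × (6.674 × 10⁻¹¹) × (7.24 × 10²⁵) × (1.91 × 10⁵) / (5.77 × 10⁸)³
   = 1.92 × 10⁻⁵ m/s²

1.92 × 10⁻⁵ m/s²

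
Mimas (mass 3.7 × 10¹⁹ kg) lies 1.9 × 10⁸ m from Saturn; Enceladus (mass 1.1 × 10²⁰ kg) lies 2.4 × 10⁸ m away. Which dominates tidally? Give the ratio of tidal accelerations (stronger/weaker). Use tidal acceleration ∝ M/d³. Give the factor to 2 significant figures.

Compare M/d³ for the two perturbers:
Mimas: (3.7 × 10¹⁹) / (1.9 × 10⁸)³ = 5.394 × 10⁻⁶
Enceladus: (1.1 × 10²⁰) / (2.4 × 10⁸)³ = 7.957 × 10⁻⁶
Ratio (larger/smaller) = 1.5

Enceladus, by a factor of ≈ 1.5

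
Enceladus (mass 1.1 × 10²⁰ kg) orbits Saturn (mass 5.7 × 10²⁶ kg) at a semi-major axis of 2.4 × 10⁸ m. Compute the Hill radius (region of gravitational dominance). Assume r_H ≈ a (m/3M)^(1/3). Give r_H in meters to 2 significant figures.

r_H ≈ a (m/3M)^(1/3)
    = (2.4 × 10⁸) × (1.1 × 10²⁰ / (3 × 5.7 × 10²⁶))^(1/3)
    = 9.6 × 10⁵ m

9.6 × 10⁵ m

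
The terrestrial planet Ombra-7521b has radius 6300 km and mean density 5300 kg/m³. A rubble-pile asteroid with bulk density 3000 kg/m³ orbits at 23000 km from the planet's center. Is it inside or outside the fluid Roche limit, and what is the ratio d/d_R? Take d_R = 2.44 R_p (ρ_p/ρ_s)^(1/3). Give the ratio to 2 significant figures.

outside; d/d_R ≈ 1.2

d_R = 2.44 × (6300 km) × (5300/3000)^(1/3) = 18580 km
d/d_R = (23000) / (18580) = 1.2
Since d/d_R > 1, the body is outside the Roche limit.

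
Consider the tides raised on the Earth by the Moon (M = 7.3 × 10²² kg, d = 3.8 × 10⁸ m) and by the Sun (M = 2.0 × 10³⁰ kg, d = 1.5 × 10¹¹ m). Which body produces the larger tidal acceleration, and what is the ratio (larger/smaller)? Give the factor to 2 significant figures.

Tidal stretch scales as M/d³; compute that for each body.
The Moon: (7.3 × 10²²) / (3.8 × 10⁸)³ = 1.330 × 10⁻³
The Sun: (2.0 × 10³⁰) / (1.5 × 10¹¹)³ = 5.926 × 10⁻⁴
Ratio (larger/smaller) = 2.2

The Moon, by a factor of ≈ 2.2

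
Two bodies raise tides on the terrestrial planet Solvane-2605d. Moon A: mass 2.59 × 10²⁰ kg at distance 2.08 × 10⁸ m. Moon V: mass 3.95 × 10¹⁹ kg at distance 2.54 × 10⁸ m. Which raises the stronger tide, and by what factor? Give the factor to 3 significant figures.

Compare M/d³ for the two perturbers:
Moon A: (2.59 × 10²⁰) / (2.08 × 10⁸)³ = 2.878 × 10⁻⁵
Moon V: (3.95 × 10¹⁹) / (2.54 × 10⁸)³ = 2.410 × 10⁻⁶
Ratio (larger/smaller) = 11.9

Moon A, by a factor of ≈ 11.9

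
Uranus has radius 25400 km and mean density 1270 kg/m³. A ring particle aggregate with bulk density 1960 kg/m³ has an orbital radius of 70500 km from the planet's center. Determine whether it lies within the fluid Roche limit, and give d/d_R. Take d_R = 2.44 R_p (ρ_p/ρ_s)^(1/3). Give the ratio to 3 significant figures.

d_R = 2.44 × (25400 km) × (1270/1960)^(1/3) = 53630 km
d/d_R = (70500) / (53630) = 1.31
Since d/d_R > 1, the body is outside the Roche limit.

outside; d/d_R ≈ 1.31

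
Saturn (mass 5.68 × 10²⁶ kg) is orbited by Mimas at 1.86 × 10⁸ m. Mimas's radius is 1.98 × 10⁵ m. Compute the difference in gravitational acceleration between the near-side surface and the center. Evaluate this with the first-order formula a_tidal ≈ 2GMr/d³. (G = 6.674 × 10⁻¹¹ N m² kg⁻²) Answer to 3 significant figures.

a_tidal = 2GMr/d³
        = 2 × (6.674 × 10⁻¹¹) × (5.68 × 10²⁶) × (1.98 × 10⁵) / (1.86 × 10⁸)³
        = 2.33 × 10⁻³ m/s²

2.33 × 10⁻³ m/s²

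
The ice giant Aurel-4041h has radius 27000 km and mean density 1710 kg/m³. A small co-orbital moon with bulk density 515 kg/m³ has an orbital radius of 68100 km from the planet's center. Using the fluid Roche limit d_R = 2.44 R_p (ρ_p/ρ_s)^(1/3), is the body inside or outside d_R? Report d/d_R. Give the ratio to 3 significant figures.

inside; d/d_R ≈ 0.693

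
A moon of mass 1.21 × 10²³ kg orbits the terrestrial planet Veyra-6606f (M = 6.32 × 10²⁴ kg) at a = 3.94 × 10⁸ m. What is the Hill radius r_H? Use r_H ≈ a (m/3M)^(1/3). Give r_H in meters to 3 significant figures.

r_H ≈ a (m/3M)^(1/3)
    = (3.94 × 10⁸) × (1.21 × 10²³ / (3 × 6.32 × 10²⁴))^(1/3)
    = 7.31 × 10⁷ m

7.31 × 10⁷ m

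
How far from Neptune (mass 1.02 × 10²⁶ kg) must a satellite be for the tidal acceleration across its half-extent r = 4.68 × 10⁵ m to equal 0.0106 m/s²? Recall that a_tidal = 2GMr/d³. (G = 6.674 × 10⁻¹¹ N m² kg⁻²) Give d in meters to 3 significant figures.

2GMr/d³ = a_tidal  ⇒  d = (2GMr / a_tidal)^(1/3)
d = (2 × 6.674×10⁻¹¹ × (1.02 × 10²⁶) × (4.68 × 10⁵) / (0.0106))^(1/3)
  = 8.44 × 10⁷ m

8.44 × 10⁷ m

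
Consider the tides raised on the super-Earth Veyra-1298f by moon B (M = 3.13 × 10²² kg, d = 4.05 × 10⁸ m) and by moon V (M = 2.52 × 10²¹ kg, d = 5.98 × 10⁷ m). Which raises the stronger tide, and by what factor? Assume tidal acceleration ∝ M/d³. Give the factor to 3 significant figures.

Moon V, by a factor of ≈ 25.0

Tidal acceleration ∝ M/d³, so compare M/d³ for each.
Moon B: (3.13 × 10²²) / (4.05 × 10⁸)³ = 4.712 × 10⁻⁴
Moon V: (2.52 × 10²¹) / (5.98 × 10⁷)³ = 1.178 × 10⁻²
Ratio (larger/smaller) = 25.0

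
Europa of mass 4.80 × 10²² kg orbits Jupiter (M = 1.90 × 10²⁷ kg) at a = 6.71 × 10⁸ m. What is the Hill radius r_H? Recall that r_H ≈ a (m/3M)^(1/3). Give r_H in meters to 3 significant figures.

r_H ≈ a (m/3M)^(1/3)
    = (6.71 × 10⁸) × (4.80 × 10²² / (3 × 1.90 × 10²⁷))^(1/3)
    = 1.37 × 10⁷ m

1.37 × 10⁷ m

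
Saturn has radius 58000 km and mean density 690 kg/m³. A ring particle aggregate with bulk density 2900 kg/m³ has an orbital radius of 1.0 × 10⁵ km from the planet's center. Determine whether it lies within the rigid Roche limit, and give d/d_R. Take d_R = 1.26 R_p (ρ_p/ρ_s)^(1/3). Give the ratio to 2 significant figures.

outside; d/d_R ≈ 2.2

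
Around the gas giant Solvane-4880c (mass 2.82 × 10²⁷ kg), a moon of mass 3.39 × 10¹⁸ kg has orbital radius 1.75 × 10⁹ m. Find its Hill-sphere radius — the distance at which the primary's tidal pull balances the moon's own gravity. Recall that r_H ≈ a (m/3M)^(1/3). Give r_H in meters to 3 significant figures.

1.29 × 10⁶ m

r_H ≈ a (m/3M)^(1/3)
    = (1.75 × 10⁹) × (3.39 × 10¹⁸ / (3 × 2.82 × 10²⁷))^(1/3)
    = 1.29 × 10⁶ m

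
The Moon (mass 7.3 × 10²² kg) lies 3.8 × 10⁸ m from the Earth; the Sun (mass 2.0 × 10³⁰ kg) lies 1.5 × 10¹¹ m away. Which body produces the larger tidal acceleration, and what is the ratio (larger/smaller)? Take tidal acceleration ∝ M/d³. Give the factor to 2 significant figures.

Tidal stretch scales as M/d³; compute that for each body.
The Moon: (7.3 × 10²²) / (3.8 × 10⁸)³ = 1.330 × 10⁻³
The Sun: (2.0 × 10³⁰) / (1.5 × 10¹¹)³ = 5.926 × 10⁻⁴
Ratio (larger/smaller) = 2.2

The Moon, by a factor of ≈ 2.2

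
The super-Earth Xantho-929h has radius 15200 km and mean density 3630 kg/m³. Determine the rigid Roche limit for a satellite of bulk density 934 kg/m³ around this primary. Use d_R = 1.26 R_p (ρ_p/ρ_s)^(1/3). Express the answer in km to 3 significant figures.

30100 km

d_R = 1.26 × 15200 km × (3630/934)^(1/3)
    = 30100 km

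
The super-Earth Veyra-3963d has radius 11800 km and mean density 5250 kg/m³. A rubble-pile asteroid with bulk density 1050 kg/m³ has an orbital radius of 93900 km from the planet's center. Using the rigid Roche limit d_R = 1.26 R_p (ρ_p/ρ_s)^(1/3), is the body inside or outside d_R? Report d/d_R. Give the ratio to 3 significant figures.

d_R = 1.26 × (11800 km) × (5250/1050)^(1/3) = 25420 km
d/d_R = (93900) / (25420) = 3.69
Since d/d_R > 1, the body is outside the Roche limit.

outside; d/d_R ≈ 3.69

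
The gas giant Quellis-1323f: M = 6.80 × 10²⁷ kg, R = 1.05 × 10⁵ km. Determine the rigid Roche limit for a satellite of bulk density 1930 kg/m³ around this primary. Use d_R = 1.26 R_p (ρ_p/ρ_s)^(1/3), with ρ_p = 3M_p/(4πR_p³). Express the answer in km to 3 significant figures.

1.19 × 10⁵ km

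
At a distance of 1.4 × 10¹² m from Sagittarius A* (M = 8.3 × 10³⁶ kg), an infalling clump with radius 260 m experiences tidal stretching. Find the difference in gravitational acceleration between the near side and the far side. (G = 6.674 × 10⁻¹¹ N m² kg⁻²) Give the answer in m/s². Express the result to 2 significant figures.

Δg = 4GMr/d³
   = 4 × (6.674 × 10⁻¹¹) × (8.3 × 10³⁶) × (260) / (1.4 × 10¹²)³
   = 2.1 × 10⁻⁷ m/s²

2.1 × 10⁻⁷ m/s²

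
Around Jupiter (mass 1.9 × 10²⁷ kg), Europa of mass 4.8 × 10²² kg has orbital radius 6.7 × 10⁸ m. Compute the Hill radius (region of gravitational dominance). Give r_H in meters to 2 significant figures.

r_H ≈ a (m/3M)^(1/3)
    = (6.7 × 10⁸) × (4.8 × 10²² / (3 × 1.9 × 10²⁷))^(1/3)
    = 1.4 × 10⁷ m

1.4 × 10⁷ m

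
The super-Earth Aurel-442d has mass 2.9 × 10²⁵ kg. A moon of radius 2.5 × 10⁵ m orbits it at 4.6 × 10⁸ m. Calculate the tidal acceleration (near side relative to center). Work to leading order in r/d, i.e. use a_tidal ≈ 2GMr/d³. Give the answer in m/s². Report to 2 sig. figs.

9.9 × 10⁻⁶ m/s²

Differencing GM/(d−r)² and GM/d² to first order in r/d gives 2GMr/d³.
Δg = 2GMr/d³
   = 2 × (6.674 × 10⁻¹¹) × (2.9 × 10²⁵) × (2.5 × 10⁵) / (4.6 × 10⁸)³
   = 9.9 × 10⁻⁶ m/s²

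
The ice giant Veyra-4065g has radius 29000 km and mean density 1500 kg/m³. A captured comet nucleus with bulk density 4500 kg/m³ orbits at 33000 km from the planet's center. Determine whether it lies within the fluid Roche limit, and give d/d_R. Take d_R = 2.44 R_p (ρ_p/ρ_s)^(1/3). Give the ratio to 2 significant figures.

inside; d/d_R ≈ 0.67

d_R = 2.44 × (29000 km) × (1500/4500)^(1/3) = 49060 km
d/d_R = (33000) / (49060) = 0.67
Since d/d_R < 1, the body is inside the Roche limit.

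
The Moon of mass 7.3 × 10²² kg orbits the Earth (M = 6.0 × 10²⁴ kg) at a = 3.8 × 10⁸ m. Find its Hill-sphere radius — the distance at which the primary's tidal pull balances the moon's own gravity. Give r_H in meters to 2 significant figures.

6.1 × 10⁷ m

r_H ≈ a (m/3M)^(1/3)
    = (3.8 × 10⁸) × (7.3 × 10²² / (3 × 6.0 × 10²⁴))^(1/3)
    = 6.1 × 10⁷ m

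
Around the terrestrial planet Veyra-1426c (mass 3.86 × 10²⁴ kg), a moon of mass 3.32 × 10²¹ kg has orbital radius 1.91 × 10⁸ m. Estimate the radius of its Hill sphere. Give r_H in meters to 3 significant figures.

1.26 × 10⁷ m

r_H ≈ a (m/3M)^(1/3)
    = (1.91 × 10⁸) × (3.32 × 10²¹ / (3 × 3.86 × 10²⁴))^(1/3)
    = 1.26 × 10⁷ m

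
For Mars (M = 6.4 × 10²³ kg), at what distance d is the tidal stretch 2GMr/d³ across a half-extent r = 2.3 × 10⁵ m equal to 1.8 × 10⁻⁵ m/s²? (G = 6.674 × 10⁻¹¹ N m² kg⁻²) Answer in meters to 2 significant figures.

2GMr/d³ = a_tidal  ⇒  d = (2GMr / a_tidal)^(1/3)
d = (2 × 6.674×10⁻¹¹ × (6.4 × 10²³) × (2.3 × 10⁵) / (1.8 × 10⁻⁵))^(1/3)
  = 1.0 × 10⁸ m

1.0 × 10⁸ m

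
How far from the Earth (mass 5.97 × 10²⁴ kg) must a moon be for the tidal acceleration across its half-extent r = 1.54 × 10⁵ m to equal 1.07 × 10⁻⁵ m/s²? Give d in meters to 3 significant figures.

2.26 × 10⁸ m

2GMr/d³ = a_tidal  ⇒  d = (2GMr / a_tidal)^(1/3)
d = (2 × 6.674×10⁻¹¹ × (5.97 × 10²⁴) × (1.54 × 10⁵) / (1.07 × 10⁻⁵))^(1/3)
  = 2.26 × 10⁸ m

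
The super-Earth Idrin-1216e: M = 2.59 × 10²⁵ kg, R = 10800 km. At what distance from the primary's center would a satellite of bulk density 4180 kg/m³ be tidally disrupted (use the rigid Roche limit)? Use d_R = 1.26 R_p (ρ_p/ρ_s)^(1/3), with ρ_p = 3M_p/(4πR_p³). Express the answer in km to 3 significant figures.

ρ_p = 3M_p/(4πR_p³) = 3 × (2.59 × 10²⁵) / (4π × (1.08 × 10⁷ m)³) = 4910 kg/m³
d_R = 1.26 × 10800 km × (4910/4180)^(1/3)
    = 14400 km

14400 km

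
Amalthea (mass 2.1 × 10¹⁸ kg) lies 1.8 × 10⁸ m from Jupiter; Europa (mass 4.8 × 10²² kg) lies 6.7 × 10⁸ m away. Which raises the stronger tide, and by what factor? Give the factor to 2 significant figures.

Europa, by a factor of ≈ 440

Tidal acceleration ∝ M/d³, so compare M/d³ for each.
Amalthea: (2.1 × 10¹⁸) / (1.8 × 10⁸)³ = 3.601 × 10⁻⁷
Europa: (4.8 × 10²²) / (6.7 × 10⁸)³ = 1.596 × 10⁻⁴
Ratio (larger/smaller) = 440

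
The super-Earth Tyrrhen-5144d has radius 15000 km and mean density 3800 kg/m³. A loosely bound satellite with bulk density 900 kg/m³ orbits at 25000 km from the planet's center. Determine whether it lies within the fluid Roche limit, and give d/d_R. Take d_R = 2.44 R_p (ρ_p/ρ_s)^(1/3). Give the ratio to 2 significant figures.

d_R = 2.44 × (15000 km) × (3800/900)^(1/3) = 59160 km
d/d_R = (25000) / (59160) = 0.42
Since d/d_R < 1, the body is inside the Roche limit.

inside; d/d_R ≈ 0.42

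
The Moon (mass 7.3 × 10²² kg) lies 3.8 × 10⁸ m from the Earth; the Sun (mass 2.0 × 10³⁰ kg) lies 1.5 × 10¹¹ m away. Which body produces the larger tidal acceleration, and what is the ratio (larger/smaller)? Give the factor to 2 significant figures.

The Moon, by a factor of ≈ 2.2

The tide-raising term goes as M/d³ (the gradient of a 1/d² field).
The Moon: (7.3 × 10²²) / (3.8 × 10⁸)³ = 1.330 × 10⁻³
The Sun: (2.0 × 10³⁰) / (1.5 × 10¹¹)³ = 5.926 × 10⁻⁴
Ratio (larger/smaller) = 2.2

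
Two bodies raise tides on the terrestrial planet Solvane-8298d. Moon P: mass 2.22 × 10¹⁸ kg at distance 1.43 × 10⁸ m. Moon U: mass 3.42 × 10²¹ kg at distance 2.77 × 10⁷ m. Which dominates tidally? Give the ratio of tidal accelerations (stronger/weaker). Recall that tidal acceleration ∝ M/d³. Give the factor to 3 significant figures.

Moon U, by a factor of ≈ 2.12 × 10⁵

Tidal acceleration ∝ M/d³, so compare M/d³ for each.
Moon P: (2.22 × 10¹⁸) / (1.43 × 10⁸)³ = 7.592 × 10⁻⁷
Moon U: (3.42 × 10²¹) / (2.77 × 10⁷)³ = 1.609 × 10⁻¹
Ratio (larger/smaller) = 2.12 × 10⁵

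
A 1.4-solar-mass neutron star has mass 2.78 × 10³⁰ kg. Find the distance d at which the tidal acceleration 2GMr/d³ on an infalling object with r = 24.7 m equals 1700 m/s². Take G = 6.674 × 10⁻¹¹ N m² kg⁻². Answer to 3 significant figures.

1.75 × 10⁶ m

2GMr/d³ = a_tidal  ⇒  d = (2GMr / a_tidal)^(1/3)
d = (2 × 6.674×10⁻¹¹ × (2.78 × 10³⁰) × (24.7) / (1700))^(1/3)
  = 1.75 × 10⁶ m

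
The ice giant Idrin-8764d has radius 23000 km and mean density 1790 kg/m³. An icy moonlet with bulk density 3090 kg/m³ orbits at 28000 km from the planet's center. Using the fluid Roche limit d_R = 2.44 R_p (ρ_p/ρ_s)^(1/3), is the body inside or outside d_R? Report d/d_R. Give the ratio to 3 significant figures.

inside; d/d_R ≈ 0.599

d_R = 2.44 × (23000 km) × (1790/3090)^(1/3) = 46780 km
d/d_R = (28000) / (46780) = 0.599
Since d/d_R < 1, the body is inside the Roche limit.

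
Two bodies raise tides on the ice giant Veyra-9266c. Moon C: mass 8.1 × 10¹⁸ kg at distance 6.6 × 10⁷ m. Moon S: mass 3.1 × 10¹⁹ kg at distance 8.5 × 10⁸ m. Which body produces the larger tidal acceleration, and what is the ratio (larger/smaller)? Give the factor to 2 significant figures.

Moon C, by a factor of ≈ 560

The tide-raising term goes as M/d³ (the gradient of a 1/d² field).
Moon C: (8.1 × 10¹⁸) / (6.6 × 10⁷)³ = 2.817 × 10⁻⁵
Moon S: (3.1 × 10¹⁹) / (8.5 × 10⁸)³ = 5.048 × 10⁻⁸
Ratio (larger/smaller) = 560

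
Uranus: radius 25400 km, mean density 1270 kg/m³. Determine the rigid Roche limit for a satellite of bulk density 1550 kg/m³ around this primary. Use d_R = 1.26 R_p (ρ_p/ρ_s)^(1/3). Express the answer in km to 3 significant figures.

29900 km

d_R = 1.26 × 25400 km × (1270/1550)^(1/3)
    = 29900 km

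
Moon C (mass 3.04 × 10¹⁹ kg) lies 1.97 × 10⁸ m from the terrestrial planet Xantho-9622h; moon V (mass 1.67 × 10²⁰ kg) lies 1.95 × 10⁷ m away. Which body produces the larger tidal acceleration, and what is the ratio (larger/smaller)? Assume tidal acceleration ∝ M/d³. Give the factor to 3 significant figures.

Moon V, by a factor of ≈ 5660

Compare M/d³ for the two perturbers:
Moon C: (3.04 × 10¹⁹) / (1.97 × 10⁸)³ = 3.976 × 10⁻⁶
Moon V: (1.67 × 10²⁰) / (1.95 × 10⁷)³ = 2.252 × 10⁻²
Ratio (larger/smaller) = 5660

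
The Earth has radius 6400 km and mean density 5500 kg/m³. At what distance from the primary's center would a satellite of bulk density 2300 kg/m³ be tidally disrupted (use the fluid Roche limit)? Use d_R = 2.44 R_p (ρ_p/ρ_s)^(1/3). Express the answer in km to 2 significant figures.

21000 km

d_R = 2.44 × 6400 km × (5500/2300)^(1/3)
    = 21000 km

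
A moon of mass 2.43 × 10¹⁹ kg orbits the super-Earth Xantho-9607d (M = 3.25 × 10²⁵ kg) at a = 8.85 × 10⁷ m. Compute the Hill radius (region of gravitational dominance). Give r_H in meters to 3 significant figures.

r_H ≈ a (m/3M)^(1/3)
    = (8.85 × 10⁷) × (2.43 × 10¹⁹ / (3 × 3.25 × 10²⁵))^(1/3)
    = 5.57 × 10⁵ m

5.57 × 10⁵ m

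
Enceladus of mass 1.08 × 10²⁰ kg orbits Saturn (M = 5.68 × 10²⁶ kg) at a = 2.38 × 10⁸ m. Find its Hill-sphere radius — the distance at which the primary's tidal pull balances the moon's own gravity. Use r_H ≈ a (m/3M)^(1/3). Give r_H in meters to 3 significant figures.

r_H ≈ a (m/3M)^(1/3)
    = (2.38 × 10⁸) × (1.08 × 10²⁰ / (3 × 5.68 × 10²⁶))^(1/3)
    = 9.49 × 10⁵ m

9.49 × 10⁵ m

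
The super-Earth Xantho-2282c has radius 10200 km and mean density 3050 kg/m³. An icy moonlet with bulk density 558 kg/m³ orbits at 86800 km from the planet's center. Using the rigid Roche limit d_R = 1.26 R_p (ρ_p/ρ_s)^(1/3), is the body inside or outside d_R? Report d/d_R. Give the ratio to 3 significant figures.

d_R = 1.26 × (10200 km) × (3050/558)^(1/3) = 22640 km
d/d_R = (86800) / (22640) = 3.83
Since d/d_R > 1, the body is outside the Roche limit.

outside; d/d_R ≈ 3.83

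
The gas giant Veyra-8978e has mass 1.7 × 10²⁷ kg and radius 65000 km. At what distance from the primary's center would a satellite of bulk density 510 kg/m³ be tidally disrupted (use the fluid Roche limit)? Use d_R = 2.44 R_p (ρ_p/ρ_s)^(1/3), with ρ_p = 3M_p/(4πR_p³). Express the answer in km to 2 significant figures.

2.3 × 10⁵ km

ρ_p = 3M_p/(4πR_p³) = 3 × (1.7 × 10²⁷) / (4π × (6.5 × 10⁷ m)³) = 1500 kg/m³
d_R = 2.44 × 65000 km × (1500/510)^(1/3)
    = 2.3 × 10⁵ km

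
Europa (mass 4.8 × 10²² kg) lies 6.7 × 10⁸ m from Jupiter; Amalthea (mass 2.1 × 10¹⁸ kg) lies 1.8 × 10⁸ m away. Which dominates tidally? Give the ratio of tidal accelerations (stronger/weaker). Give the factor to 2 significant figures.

Compare M/d³ for the two perturbers:
Europa: (4.8 × 10²²) / (6.7 × 10⁸)³ = 1.596 × 10⁻⁴
Amalthea: (2.1 × 10¹⁸) / (1.8 × 10⁸)³ = 3.601 × 10⁻⁷
Ratio (larger/smaller) = 440

Europa, by a factor of ≈ 440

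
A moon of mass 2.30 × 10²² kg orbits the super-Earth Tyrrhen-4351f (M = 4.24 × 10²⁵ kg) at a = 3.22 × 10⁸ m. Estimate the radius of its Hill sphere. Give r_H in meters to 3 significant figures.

r_H ≈ a (m/3M)^(1/3)
    = (3.22 × 10⁸) × (2.30 × 10²² / (3 × 4.24 × 10²⁵))^(1/3)
    = 1.82 × 10⁷ m

1.82 × 10⁷ m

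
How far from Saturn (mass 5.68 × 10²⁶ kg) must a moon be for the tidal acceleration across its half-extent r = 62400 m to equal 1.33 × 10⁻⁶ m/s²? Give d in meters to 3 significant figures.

1.53 × 10⁹ m

2GMr/d³ = a_tidal  ⇒  d = (2GMr / a_tidal)^(1/3)
d = (2 × 6.674×10⁻¹¹ × (5.68 × 10²⁶) × (62400) / (1.33 × 10⁻⁶))^(1/3)
  = 1.53 × 10⁹ m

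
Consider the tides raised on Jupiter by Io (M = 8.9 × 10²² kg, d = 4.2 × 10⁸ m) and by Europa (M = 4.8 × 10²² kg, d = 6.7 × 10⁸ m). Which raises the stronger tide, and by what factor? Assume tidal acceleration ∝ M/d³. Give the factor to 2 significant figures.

Compare M/d³ for the two perturbers:
Io: (8.9 × 10²²) / (4.2 × 10⁸)³ = 1.201 × 10⁻³
Europa: (4.8 × 10²²) / (6.7 × 10⁸)³ = 1.596 × 10⁻⁴
Ratio (larger/smaller) = 7.5

Io, by a factor of ≈ 7.5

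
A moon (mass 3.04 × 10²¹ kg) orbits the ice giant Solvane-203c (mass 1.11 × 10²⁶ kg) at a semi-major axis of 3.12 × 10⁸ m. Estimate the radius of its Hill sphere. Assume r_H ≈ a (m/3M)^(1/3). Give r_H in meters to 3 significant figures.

r_H ≈ a (m/3M)^(1/3)
    = (3.12 × 10⁸) × (3.04 × 10²¹ / (3 × 1.11 × 10²⁶))^(1/3)
    = 6.52 × 10⁶ m

6.52 × 10⁶ m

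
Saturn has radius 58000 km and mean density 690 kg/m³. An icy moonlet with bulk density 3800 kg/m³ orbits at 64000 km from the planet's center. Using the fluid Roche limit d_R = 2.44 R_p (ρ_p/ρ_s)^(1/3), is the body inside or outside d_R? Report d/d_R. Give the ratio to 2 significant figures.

inside; d/d_R ≈ 0.80

d_R = 2.44 × (58000 km) × (690/3800)^(1/3) = 80140 km
d/d_R = (64000) / (80140) = 0.80
Since d/d_R < 1, the body is inside the Roche limit.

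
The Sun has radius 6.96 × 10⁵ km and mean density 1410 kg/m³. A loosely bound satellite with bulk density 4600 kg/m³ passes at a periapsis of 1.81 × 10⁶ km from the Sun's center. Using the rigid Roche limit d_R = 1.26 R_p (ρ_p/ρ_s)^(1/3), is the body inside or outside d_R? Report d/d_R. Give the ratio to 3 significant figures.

d_R = 1.26 × (6.96 × 10⁵ km) × (1410/4600)^(1/3) = 5.913 × 10⁵ km
d/d_R = (1.81 × 10⁶) / (5.913 × 10⁵) = 3.06
Since d/d_R > 1, the body is outside the Roche limit.

outside; d/d_R ≈ 3.06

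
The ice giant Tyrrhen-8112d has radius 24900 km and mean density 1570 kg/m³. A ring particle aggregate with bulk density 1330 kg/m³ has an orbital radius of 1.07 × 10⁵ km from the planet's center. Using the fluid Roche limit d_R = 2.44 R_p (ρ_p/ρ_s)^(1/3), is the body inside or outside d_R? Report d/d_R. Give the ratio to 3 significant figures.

d_R = 2.44 × (24900 km) × (1570/1330)^(1/3) = 64210 km
d/d_R = (1.07 × 10⁵) / (64210) = 1.67
Since d/d_R > 1, the body is outside the Roche limit.

outside; d/d_R ≈ 1.67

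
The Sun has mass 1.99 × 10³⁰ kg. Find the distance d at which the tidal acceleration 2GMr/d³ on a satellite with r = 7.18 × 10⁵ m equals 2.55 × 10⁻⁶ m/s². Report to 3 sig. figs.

2GMr/d³ = a_tidal  ⇒  d = (2GMr / a_tidal)^(1/3)
d = (2 × 6.674×10⁻¹¹ × (1.99 × 10³⁰) × (7.18 × 10⁵) / (2.55 × 10⁻⁶))^(1/3)
  = 4.21 × 10¹⁰ m

4.21 × 10¹⁰ m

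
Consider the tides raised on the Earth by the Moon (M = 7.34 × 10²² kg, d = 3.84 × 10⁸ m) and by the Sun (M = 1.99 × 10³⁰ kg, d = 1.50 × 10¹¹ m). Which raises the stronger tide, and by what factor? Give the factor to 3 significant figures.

The Moon, by a factor of ≈ 2.20

The tide-raising term goes as M/d³ (the gradient of a 1/d² field).
The Moon: (7.34 × 10²²) / (3.84 × 10⁸)³ = 1.296 × 10⁻³
The Sun: (1.99 × 10³⁰) / (1.50 × 10¹¹)³ = 5.896 × 10⁻⁴
Ratio (larger/smaller) = 2.20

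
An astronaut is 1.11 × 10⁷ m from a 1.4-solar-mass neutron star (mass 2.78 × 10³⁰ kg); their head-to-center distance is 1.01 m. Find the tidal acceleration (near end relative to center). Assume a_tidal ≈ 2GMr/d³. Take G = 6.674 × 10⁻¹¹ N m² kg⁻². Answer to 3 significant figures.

2.74 × 10⁻¹ m/s²

Δg = 2GMr/d³
   = 2 × (6.674 × 10⁻¹¹) × (2.78 × 10³⁰) × (1.01) / (1.11 × 10⁷)³
   = 2.74 × 10⁻¹ m/s²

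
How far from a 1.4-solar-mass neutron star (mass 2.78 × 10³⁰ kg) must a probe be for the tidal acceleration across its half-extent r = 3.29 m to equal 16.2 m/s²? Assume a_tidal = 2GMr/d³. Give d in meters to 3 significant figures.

2GMr/d³ = a_tidal  ⇒  d = (2GMr / a_tidal)^(1/3)
d = (2 × 6.674×10⁻¹¹ × (2.78 × 10³⁰) × (3.29) / (16.2))^(1/3)
  = 4.22 × 10⁶ m

4.22 × 10⁶ m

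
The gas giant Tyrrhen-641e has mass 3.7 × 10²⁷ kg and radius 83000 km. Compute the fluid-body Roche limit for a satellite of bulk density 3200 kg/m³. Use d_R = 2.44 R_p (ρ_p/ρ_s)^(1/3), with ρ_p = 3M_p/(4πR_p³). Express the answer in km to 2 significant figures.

ρ_p = 3M_p/(4πR_p³) = 3 × (3.7 × 10²⁷) / (4π × (8.3 × 10⁷ m)³) = 1500 kg/m³
d_R = 2.44 × 83000 km × (1500/3200)^(1/3)
    = 1.6 × 10⁵ km

1.6 × 10⁵ km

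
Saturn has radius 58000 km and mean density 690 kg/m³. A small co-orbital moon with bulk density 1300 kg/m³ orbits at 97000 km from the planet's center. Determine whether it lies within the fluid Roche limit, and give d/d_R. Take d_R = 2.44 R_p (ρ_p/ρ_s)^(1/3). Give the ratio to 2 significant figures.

inside; d/d_R ≈ 0.85

d_R = 2.44 × (58000 km) × (690/1300)^(1/3) = 1.146 × 10⁵ km
d/d_R = (97000) / (1.146 × 10⁵) = 0.85
Since d/d_R < 1, the body is inside the Roche limit.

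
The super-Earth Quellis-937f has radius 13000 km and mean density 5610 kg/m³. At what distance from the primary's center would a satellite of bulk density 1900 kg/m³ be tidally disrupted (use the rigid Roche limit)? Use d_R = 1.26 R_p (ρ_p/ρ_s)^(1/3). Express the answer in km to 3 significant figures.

23500 km

d_R = 1.26 × 13000 km × (5610/1900)^(1/3)
    = 23500 km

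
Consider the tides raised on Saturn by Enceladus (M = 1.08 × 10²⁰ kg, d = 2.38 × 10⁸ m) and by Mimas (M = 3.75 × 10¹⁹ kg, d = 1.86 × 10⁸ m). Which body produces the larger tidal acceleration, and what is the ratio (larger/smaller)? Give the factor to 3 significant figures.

Enceladus, by a factor of ≈ 1.37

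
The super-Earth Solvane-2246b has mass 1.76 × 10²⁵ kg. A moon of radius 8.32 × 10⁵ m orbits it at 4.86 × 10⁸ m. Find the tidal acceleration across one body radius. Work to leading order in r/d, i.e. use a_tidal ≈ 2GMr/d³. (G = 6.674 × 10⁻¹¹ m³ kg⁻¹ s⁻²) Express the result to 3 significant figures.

1.70 × 10⁻⁵ m/s²

Δa = 2GMr/d³
   = 2 × (6.674 × 10⁻¹¹) × (1.76 × 10²⁵) × (8.32 × 10⁵) / (4.86 × 10⁸)³
   = 1.70 × 10⁻⁵ m/s²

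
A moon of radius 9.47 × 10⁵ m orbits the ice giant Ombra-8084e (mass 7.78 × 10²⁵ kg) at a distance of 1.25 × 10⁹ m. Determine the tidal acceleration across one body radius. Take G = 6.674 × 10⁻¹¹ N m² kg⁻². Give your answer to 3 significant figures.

5.04 × 10⁻⁶ m/s²

Δa = 2GMr/d³
   = 2 × (6.674 × 10⁻¹¹) × (7.78 × 10²⁵) × (9.47 × 10⁵) / (1.25 × 10⁹)³
   = 5.04 × 10⁻⁶ m/s²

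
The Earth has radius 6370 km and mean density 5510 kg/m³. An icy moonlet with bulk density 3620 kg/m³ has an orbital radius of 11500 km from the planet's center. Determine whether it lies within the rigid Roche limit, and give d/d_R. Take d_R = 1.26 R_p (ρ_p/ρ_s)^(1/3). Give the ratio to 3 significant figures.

outside; d/d_R ≈ 1.25

d_R = 1.26 × (6370 km) × (5510/3620)^(1/3) = 9233 km
d/d_R = (11500) / (9233) = 1.25
Since d/d_R > 1, the body is outside the Roche limit.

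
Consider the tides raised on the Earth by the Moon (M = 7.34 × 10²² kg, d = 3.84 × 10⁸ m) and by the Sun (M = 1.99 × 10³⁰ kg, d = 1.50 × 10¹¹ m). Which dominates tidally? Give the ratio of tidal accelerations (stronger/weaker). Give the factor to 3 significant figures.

The Moon, by a factor of ≈ 2.20

Compare M/d³ for the two perturbers:
The Moon: (7.34 × 10²²) / (3.84 × 10⁸)³ = 1.296 × 10⁻³
The Sun: (1.99 × 10³⁰) / (1.50 × 10¹¹)³ = 5.896 × 10⁻⁴
Ratio (larger/smaller) = 2.20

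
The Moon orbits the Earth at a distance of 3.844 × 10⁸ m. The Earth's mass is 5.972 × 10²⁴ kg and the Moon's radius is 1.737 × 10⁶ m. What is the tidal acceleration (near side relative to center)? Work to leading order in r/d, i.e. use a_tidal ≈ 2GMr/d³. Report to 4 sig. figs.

2.438 × 10⁻⁵ m/s²

a_tidal = 2GMr/d³
        = 2 × (6.674 × 10⁻¹¹) × (5.972 × 10²⁴) × (1.737 × 10⁶) / (3.844 × 10⁸)³
        = 2.438 × 10⁻⁵ m/s²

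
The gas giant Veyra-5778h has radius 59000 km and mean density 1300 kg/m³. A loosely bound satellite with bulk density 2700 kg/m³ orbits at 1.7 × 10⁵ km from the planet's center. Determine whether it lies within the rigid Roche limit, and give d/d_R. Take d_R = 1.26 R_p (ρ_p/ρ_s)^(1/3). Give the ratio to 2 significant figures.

outside; d/d_R ≈ 2.9

d_R = 1.26 × (59000 km) × (1300/2700)^(1/3) = 58270 km
d/d_R = (1.7 × 10⁵) / (58270) = 2.9
Since d/d_R > 1, the body is outside the Roche limit.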